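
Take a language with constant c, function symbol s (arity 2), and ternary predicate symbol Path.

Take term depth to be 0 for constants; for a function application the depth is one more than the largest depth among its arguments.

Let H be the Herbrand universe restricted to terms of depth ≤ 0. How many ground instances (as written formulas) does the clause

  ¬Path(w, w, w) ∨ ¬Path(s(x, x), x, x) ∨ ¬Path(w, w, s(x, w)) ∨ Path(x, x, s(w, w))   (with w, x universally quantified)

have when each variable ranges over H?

1

Ground terms of depth ≤ 0:
  Write N_k for the number of ground terms of depth ≤ k. A term of depth ≤ k is either a constant or a function symbol applied to arguments of depth ≤ k−1, so N_k = 1 + N_{k-1}^2.
  N_0 = 1
So there is exactly 1 ground term available for substitution.
There are 2 variables to instantiate (w, x), each occurring in at least one literal, so different choices give different ground instances.
Number of ground instances = 1^2 = 1.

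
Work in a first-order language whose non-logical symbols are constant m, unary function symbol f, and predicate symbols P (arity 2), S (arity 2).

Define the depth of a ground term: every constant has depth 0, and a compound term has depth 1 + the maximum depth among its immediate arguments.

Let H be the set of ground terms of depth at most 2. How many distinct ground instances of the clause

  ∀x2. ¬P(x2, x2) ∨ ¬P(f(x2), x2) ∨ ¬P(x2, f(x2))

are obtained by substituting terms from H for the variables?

3

Ground terms of depth ≤ 2:
  Count level by level. With function symbols f/1, the terms of depth ≤ k are the 1 constant together with each function applied to depth-≤(k−1) tuples, so N_k = 1 + N_{k-1}.
  N_0 = 1
  N_1 = 1 + 1 = 2
  N_2 = 1 + 2 = 3
So there are 3 ground terms available for substitution.
The body mentions the single quantified variable x2; since ground terms form a free algebra, no two substitutions collapse to the same formula.
Number of ground instances = 3.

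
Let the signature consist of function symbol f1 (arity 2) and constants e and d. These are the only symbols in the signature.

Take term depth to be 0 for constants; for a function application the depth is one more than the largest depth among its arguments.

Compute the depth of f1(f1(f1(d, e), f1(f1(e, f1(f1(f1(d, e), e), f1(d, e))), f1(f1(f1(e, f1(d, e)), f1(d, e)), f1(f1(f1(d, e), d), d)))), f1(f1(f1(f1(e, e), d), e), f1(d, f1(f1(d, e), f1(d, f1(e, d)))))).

7

depth(f1(d, e)) = 1 + max(0, 0) = 1
depth(f1(f1(d, e), e)) = 1 + max(1, 0) = 2
depth(f1(f1(f1(d, e), e), f1(d, e))) = 1 + max(2, 1) = 3
depth(f1(e, f1(f1(f1(d, e), e), f1(d, e)))) = 1 + max(0, 3) = 4
depth(f1(e, f1(d, e))) = 1 + max(0, 1) = 2
depth(f1(f1(e, f1(d, e)), f1(d, e))) = 1 + max(2, 1) = 3
depth(f1(f1(d, e), d)) = 1 + max(1, 0) = 2
depth(f1(f1(f1(d, e), d), d)) = 1 + max(2, 0) = 3
depth(f1(f1(f1(e, f1(d, e)), f1(d, e)), f1(f1(f1(d, e), d), d))) = 1 + max(3, 3) = 4
depth(f1(f1(e, f1(f1(f1(d, e), e), f1(d, e))), f1(f1(f1(e, f1(d, e)), f1(d, e)), f1(f1(f1(d, e), d), d)))) = 1 + max(4, 4) = 5
depth(f1(f1(d, e), f1(f1(e, f1(f1(f1(d, e), e), f1(d, e))), f1(f1(f1(e, f1(d, e)), f1(d, e)), f1(f1(f1(d, e), d), d))))) = 1 + max(1, 5) = 6
depth(f1(e, e)) = 1 + max(0, 0) = 1
depth(f1(f1(e, e), d)) = 1 + max(1, 0) = 2
depth(f1(f1(f1(e, e), d), e)) = 1 + max(2, 0) = 3
depth(f1(e, d)) = 1 + max(0, 0) = 1
depth(f1(d, f1(e, d))) = 1 + max(0, 1) = 2
depth(f1(f1(d, e), f1(d, f1(e, d)))) = 1 + max(1, 2) = 3
depth(f1(d, f1(f1(d, e), f1(d, f1(e, d))))) = 1 + max(0, 3) = 4
depth(f1(f1(f1(f1(e, e), d), e), f1(d, f1(f1(d, e), f1(d, f1(e, d)))))) = 1 + max(3, 4) = 5
depth(f1(f1(f1(d, e), f1(f1(e, f1(f1(f1(d, e), e), f1(d, e))), f1(f1(f1(e, f1(d, e)), f1(d, e)), f1(f1(f1(d, e), d), d)))), f1(f1(f1(f1(e, e), d), e), f1(d, f1(f1(d, e), f1(d, f1(e, d))))))) = 1 + max(6, 5) = 7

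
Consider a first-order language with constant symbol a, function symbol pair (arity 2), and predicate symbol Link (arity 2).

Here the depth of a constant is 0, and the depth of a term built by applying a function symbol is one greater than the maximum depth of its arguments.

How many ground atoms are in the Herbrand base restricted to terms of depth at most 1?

4

First count ground terms of depth ≤ 1.
Count level by level. With function symbols pair/2, the terms of depth ≤ k are the 1 constant together with each function applied to depth-≤(k−1) tuples, so N_k = 1 + N_{k-1}^2.
N_0 = 1
N_1 = 1 + 1^2 = 2
Explicitly: a, pair(a, a).
So |H| = 2.
Each predicate of arity r yields |H|^r ground atoms (one per choice of an r-tuple from H):
  Link: 2^2 = 4
Total ground atoms: 4.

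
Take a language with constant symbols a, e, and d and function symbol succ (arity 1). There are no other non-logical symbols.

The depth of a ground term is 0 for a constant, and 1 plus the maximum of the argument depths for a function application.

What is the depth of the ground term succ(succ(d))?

2

depth(succ(d)) = 1 + depth(d) = 1 + 0 = 1
depth(succ(succ(d))) = 1 + depth(succ(d)) = 1 + 1 = 2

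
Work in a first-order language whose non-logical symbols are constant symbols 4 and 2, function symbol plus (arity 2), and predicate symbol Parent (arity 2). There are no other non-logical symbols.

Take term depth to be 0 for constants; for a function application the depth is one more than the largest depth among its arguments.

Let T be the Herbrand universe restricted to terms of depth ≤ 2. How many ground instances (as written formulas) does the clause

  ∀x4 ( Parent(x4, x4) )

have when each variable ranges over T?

Ground terms of depth ≤ 2:
  Write N_k for the number of ground terms of depth ≤ k. A term of depth ≤ k is either a constant or a function symbol applied to arguments of depth ≤ k−1, so N_k = 2 + N_{k-1}^2.
  N_0 = 2
  N_1 = 2 + 2^2 = 6
  N_2 = 2 + 6^2 = 38
So there are 38 ground terms available for substitution.
The variable x4 ranges independently over the available ground terms, and distinct assignments produce distinct instances.
Number of ground instances = 38.

38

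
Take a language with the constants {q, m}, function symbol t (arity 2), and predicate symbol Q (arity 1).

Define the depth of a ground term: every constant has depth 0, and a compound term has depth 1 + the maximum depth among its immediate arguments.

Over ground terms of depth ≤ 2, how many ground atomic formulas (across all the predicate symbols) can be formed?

38

First count ground terms of depth ≤ 2.
Write N_k for the number of ground terms of depth ≤ k. A term of depth ≤ k is either a constant or a function symbol applied to arguments of depth ≤ k−1, so N_k = 2 + N_{k-1}^2.
N_0 = 2
N_1 = 2 + 2^2 = 6
N_2 = 2 + 6^2 = 38
So |H| = 38.
A ground atom is a predicate applied to a tuple of terms from H, so the count is the sum over predicates of |H|^arity:
  Q: 38
Total ground atoms: 38.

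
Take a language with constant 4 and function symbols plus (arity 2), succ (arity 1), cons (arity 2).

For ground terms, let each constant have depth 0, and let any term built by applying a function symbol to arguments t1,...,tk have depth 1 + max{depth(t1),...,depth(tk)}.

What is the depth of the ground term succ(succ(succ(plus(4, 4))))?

depth(plus(4, 4)) = 1 + max(0, 0) = 1
depth(succ(plus(4, 4))) = 1 + depth(plus(4, 4)) = 1 + 1 = 2
depth(succ(succ(plus(4, 4)))) = 1 + depth(succ(plus(4, 4))) = 1 + 2 = 3
depth(succ(succ(succ(plus(4, 4))))) = 1 + depth(succ(succ(plus(4, 4)))) = 1 + 3 = 4

4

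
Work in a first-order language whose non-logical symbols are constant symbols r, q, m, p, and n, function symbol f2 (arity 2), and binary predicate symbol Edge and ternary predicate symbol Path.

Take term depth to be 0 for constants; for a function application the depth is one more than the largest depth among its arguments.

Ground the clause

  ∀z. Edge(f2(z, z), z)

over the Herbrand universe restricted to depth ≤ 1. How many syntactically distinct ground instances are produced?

30

Ground terms of depth ≤ 1:
  Write N_k for the number of ground terms of depth ≤ k. A term of depth ≤ k is either a constant or a function symbol applied to arguments of depth ≤ k−1, so N_k = 5 + N_{k-1}^2.
  N_0 = 5
  N_1 = 5 + 5^2 = 30
So there are 30 ground terms available for substitution.
The variable z ranges independently over the available ground terms, and distinct assignments produce distinct instances.
Number of ground instances = 30.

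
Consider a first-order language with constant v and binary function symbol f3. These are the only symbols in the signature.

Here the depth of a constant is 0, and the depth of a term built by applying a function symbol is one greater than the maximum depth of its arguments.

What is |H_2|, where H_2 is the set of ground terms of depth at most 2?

5

Write N_k for the number of ground terms of depth ≤ k. A term of depth ≤ k is either a constant or a function symbol applied to arguments of depth ≤ k−1, so N_k = 1 + N_{k-1}^2.
N_0 = 1
N_1 = 1 + 1^2 = 2
N_2 = 1 + 2^2 = 5
Explicitly: v, f3(v, v), f3(v, f3(v, v)), f3(f3(v, v), v), f3(f3(v, v), f3(v, v)).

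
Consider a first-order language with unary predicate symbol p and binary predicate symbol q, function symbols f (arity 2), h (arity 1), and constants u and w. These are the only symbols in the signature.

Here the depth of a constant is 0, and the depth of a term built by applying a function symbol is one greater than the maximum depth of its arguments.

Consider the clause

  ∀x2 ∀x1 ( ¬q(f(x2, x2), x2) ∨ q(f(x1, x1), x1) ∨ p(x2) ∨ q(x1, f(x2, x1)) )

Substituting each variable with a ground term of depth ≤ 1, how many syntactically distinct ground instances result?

Ground terms of depth ≤ 1:
  If N_k denotes the number of depth-≤k ground terms, the 2 constants give N_0 = 2, and each function symbol of arity r contributes N_{k-1}^r new terms at level k: N_k = 2 + N_{k-1}^2 + N_{k-1}.
  N_0 = 2
  N_1 = 2 + 2^2 + 2 = 8
So there are 8 ground terms available for substitution.
The body mentions every one of the 2 quantified variables; since ground terms form a free algebra, no two substitutions collapse to the same formula.
Number of ground instances = 8^2 = 64.

64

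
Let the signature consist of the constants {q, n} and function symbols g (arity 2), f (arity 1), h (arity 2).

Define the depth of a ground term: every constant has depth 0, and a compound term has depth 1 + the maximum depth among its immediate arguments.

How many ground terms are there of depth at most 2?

Count level by level. With function symbols g/2, f/1, h/2, the terms of depth ≤ k are the 2 constants together with each function applied to depth-≤(k−1) tuples, so N_k = 2 + N_{k-1}^2 + N_{k-1} + N_{k-1}^2.
N_0 = 2
N_1 = 2 + 2^2 + 2 + 2^2 = 12
N_2 = 2 + 12^2 + 12 + 12^2 = 302

302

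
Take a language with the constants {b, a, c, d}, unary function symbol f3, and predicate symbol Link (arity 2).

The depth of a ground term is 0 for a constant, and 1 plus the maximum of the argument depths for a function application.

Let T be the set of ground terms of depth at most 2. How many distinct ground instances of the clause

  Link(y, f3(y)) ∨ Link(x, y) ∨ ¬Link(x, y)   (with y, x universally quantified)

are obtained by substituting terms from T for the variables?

Ground terms of depth ≤ 2:
  Write N_k for the number of ground terms of depth ≤ k. A term of depth ≤ k is either a constant or a function symbol applied to arguments of depth ≤ k−1, so N_k = 4 + N_{k-1}.
  N_0 = 4
  N_1 = 4 + 4 = 8
  N_2 = 4 + 8 = 12
  Explicitly: b, a, c, d, f3(b), f3(a), f3(c), f3(d), f3(f3(b)), f3(f3(a)), f3(f3(c)), f3(f3(d)).
So there are 12 ground terms available for substitution.
There are 2 variables to instantiate (y, x), each occurring in at least one literal, so different choices give different ground instances.
Number of ground instances = 12^2 = 144.

144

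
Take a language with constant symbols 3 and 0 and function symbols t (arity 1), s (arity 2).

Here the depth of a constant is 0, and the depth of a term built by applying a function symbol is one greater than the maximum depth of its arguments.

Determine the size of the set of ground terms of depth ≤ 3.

Count level by level. With function symbols t/1, s/2, the terms of depth ≤ k are the 2 constants together with each function applied to depth-≤(k−1) tuples, so N_k = 2 + N_{k-1} + N_{k-1}^2.
N_0 = 2
N_1 = 2 + 2 + 2^2 = 8
N_2 = 2 + 8 + 8^2 = 74
N_3 = 2 + 74 + 74^2 = 5552

5552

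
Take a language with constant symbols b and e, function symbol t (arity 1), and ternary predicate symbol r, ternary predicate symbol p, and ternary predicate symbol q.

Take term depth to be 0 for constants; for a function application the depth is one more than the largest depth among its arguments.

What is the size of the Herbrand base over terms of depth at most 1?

First count ground terms of depth ≤ 1.
If N_k denotes the number of depth-≤k ground terms, the 2 constants give N_0 = 2, and each function symbol of arity r contributes N_{k-1}^r new terms at level k: N_k = 2 + N_{k-1}.
N_0 = 2
N_1 = 2 + 2 = 4
Explicitly: b, e, t(b), t(e).
So |H| = 4.
A ground atom is a predicate applied to a tuple of terms from H, so the count is the sum over predicates of |H|^arity:
  r: 4^3 = 64;  p: 4^3 = 64;  q: 4^3 = 64
Total ground atoms: 64 + 64 + 64 = 192.

192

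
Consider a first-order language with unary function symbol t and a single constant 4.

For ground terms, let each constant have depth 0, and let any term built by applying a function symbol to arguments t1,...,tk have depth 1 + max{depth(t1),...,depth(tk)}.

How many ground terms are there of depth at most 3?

Let N_k count ground terms of depth at most k. Each non-constant term of depth ≤ k is some function symbol applied to depth-≤(k−1) arguments, giving N_k = 1 + N_{k-1}.
N_0 = 1
N_1 = 1 + 1 = 2
N_2 = 1 + 2 = 3
N_3 = 1 + 3 = 4

4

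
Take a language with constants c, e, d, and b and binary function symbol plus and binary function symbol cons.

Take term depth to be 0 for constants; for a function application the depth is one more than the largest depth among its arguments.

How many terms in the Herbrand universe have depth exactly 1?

Count level by level. With function symbols plus/2, cons/2, the terms of depth ≤ k are the 4 constants together with each function applied to depth-≤(k−1) tuples, so N_k = 4 + N_{k-1}^2 + N_{k-1}^2.
N_0 = 4
N_1 = 4 + 4^2 + 4^2 = 36
Terms of depth exactly 1: N_1 − N_0 = 36 − 4 = 32.

32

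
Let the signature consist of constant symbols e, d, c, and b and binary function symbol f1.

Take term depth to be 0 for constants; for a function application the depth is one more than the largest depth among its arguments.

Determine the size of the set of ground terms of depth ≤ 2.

Let N_k count ground terms of depth at most k. Each non-constant term of depth ≤ k is some function symbol applied to depth-≤(k−1) arguments, giving N_k = 4 + N_{k-1}^2.
N_0 = 4
N_1 = 4 + 4^2 = 20
N_2 = 4 + 20^2 = 404

404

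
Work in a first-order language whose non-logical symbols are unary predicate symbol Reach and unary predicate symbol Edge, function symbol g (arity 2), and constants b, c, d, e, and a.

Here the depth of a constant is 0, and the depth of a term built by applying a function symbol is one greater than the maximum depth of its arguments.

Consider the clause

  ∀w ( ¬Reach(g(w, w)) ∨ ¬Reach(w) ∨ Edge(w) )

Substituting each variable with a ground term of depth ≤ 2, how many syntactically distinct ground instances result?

Ground terms of depth ≤ 2:
  Let N_k count ground terms of depth at most k. Each non-constant term of depth ≤ k is some function symbol applied to depth-≤(k−1) arguments, giving N_k = 5 + N_{k-1}^2.
  N_0 = 5
  N_1 = 5 + 5^2 = 30
  N_2 = 5 + 30^2 = 905
So there are 905 ground terms available for substitution.
The body mentions the single quantified variable w; since ground terms form a free algebra, no two substitutions collapse to the same formula.
Number of ground instances = 905.

905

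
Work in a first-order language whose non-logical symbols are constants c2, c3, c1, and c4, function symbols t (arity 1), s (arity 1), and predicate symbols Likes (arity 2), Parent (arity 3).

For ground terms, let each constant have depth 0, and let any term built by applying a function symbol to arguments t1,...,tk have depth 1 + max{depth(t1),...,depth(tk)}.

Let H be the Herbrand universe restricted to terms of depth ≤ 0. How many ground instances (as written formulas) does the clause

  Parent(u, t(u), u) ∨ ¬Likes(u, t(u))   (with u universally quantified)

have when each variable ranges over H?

Ground terms of depth ≤ 0:
  Let N_k count ground terms of depth at most k. Each non-constant term of depth ≤ k is some function symbol applied to depth-≤(k−1) arguments, giving N_k = 4 + N_{k-1} + N_{k-1}.
  N_0 = 4
  Explicitly: c2, c3, c1, c4.
So there are 4 ground terms available for substitution.
The variable u ranges independently over the available ground terms, and distinct assignments produce distinct instances.
Number of ground instances = 4.

4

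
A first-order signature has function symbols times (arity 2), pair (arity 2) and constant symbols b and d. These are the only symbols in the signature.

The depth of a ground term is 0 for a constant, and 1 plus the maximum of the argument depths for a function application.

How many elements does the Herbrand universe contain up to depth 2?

202

If N_k denotes the number of depth-≤k ground terms, the 2 constants give N_0 = 2, and each function symbol of arity r contributes N_{k-1}^r new terms at level k: N_k = 2 + N_{k-1}^2 + N_{k-1}^2.
N_0 = 2
N_1 = 2 + 2^2 + 2^2 = 10
N_2 = 2 + 10^2 + 10^2 = 202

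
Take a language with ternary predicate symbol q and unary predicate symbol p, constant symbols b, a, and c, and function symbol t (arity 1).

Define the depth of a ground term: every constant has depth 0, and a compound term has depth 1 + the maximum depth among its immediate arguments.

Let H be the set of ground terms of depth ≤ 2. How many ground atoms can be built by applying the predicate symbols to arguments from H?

First count ground terms of depth ≤ 2.
If N_k denotes the number of depth-≤k ground terms, the 3 constants give N_0 = 3, and each function symbol of arity r contributes N_{k-1}^r new terms at level k: N_k = 3 + N_{k-1}.
N_0 = 3
N_1 = 3 + 3 = 6
N_2 = 3 + 6 = 9
So |H| = 9.
Each predicate of arity r yields |H|^r ground atoms (one per choice of an r-tuple from H):
  q: 9^3 = 729;  p: 9
Total ground atoms: 729 + 9 = 738.

738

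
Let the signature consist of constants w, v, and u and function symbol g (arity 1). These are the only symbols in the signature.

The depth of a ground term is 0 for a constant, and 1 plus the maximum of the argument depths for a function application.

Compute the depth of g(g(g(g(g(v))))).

depth(g(v)) = 1 + depth(v) = 1 + 0 = 1
depth(g(g(v))) = 1 + depth(g(v)) = 1 + 1 = 2
depth(g(g(g(v)))) = 1 + depth(g(g(v))) = 1 + 2 = 3
depth(g(g(g(g(v))))) = 1 + depth(g(g(g(v)))) = 1 + 3 = 4
depth(g(g(g(g(g(v)))))) = 1 + depth(g(g(g(g(v))))) = 1 + 4 = 5

5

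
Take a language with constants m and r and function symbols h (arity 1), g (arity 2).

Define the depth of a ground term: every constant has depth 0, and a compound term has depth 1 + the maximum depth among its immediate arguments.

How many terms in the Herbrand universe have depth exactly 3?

5478

Write N_k for the number of ground terms of depth ≤ k. A term of depth ≤ k is either a constant or a function symbol applied to arguments of depth ≤ k−1, so N_k = 2 + N_{k-1} + N_{k-1}^2.
N_0 = 2
N_1 = 2 + 2 + 2^2 = 8
N_2 = 2 + 8 + 8^2 = 74
N_3 = 2 + 74 + 74^2 = 5552
Terms of depth exactly 3: N_3 − N_2 = 5552 − 74 = 5478.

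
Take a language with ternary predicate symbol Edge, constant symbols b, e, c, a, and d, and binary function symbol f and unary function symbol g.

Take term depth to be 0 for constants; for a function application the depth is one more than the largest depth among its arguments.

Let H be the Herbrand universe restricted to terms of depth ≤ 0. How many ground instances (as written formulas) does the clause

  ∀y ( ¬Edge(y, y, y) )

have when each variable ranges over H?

5

Ground terms of depth ≤ 0:
  Write N_k for the number of ground terms of depth ≤ k. A term of depth ≤ k is either a constant or a function symbol applied to arguments of depth ≤ k−1, so N_k = 5 + N_{k-1}^2 + N_{k-1}.
  N_0 = 5
  Explicitly: b, e, c, a, d.
So there are 5 ground terms available for substitution.
The clause has 1 distinct variable (y), which appears in the body. In the free term algebra distinct substitutions yield syntactically distinct ground instances.
Number of ground instances = 5.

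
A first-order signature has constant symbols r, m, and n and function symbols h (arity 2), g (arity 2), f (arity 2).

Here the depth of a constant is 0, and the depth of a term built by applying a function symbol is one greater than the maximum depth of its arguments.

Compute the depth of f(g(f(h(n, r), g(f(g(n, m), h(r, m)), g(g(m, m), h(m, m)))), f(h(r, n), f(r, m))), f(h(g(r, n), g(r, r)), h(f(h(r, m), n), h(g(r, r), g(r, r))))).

depth(h(n, r)) = 1 + max(0, 0) = 1
depth(g(n, m)) = 1 + max(0, 0) = 1
depth(h(r, m)) = 1 + max(0, 0) = 1
depth(f(g(n, m), h(r, m))) = 1 + max(1, 1) = 2
depth(g(m, m)) = 1 + max(0, 0) = 1
depth(h(m, m)) = 1 + max(0, 0) = 1
depth(g(g(m, m), h(m, m))) = 1 + max(1, 1) = 2
depth(g(f(g(n, m), h(r, m)), g(g(m, m), h(m, m)))) = 1 + max(2, 2) = 3
depth(f(h(n, r), g(f(g(n, m), h(r, m)), g(g(m, m), h(m, m))))) = 1 + max(1, 3) = 4
depth(h(r, n)) = 1 + max(0, 0) = 1
depth(f(r, m)) = 1 + max(0, 0) = 1
depth(f(h(r, n), f(r, m))) = 1 + max(1, 1) = 2
depth(g(f(h(n, r), g(f(g(n, m), h(r, m)), g(g(m, m), h(m, m)))), f(h(r, n), f(r, m)))) = 1 + max(4, 2) = 5
depth(g(r, n)) = 1 + max(0, 0) = 1
depth(g(r, r)) = 1 + max(0, 0) = 1
depth(h(g(r, n), g(r, r))) = 1 + max(1, 1) = 2
depth(f(h(r, m), n)) = 1 + max(1, 0) = 2
depth(h(g(r, r), g(r, r))) = 1 + max(1, 1) = 2
depth(h(f(h(r, m), n), h(g(r, r), g(r, r)))) = 1 + max(2, 2) = 3
depth(f(h(g(r, n), g(r, r)), h(f(h(r, m), n), h(g(r, r), g(r, r))))) = 1 + max(2, 3) = 4
depth(f(g(f(h(n, r), g(f(g(n, m), h(r, m)), g(g(m, m), h(m, m)))), f(h(r, n), f(r, m))), f(h(g(r, n), g(r, r)), h(f(h(r, m), n), h(g(r, r), g(r, r)))))) = 1 + max(5, 4) = 6

6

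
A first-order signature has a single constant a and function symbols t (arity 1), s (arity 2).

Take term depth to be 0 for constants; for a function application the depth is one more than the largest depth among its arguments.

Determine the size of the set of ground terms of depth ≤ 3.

Count level by level. With function symbols t/1, s/2, the terms of depth ≤ k are the 1 constant together with each function applied to depth-≤(k−1) tuples, so N_k = 1 + N_{k-1} + N_{k-1}^2.
N_0 = 1
N_1 = 1 + 1 + 1^2 = 3
N_2 = 1 + 3 + 3^2 = 13
N_3 = 1 + 13 + 13^2 = 183

183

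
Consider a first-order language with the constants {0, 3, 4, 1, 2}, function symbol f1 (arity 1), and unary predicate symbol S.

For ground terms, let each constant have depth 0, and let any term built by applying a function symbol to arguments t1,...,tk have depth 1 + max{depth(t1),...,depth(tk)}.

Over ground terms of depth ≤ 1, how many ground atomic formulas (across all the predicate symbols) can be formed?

10

First count ground terms of depth ≤ 1.
If N_k denotes the number of depth-≤k ground terms, the 5 constants give N_0 = 5, and each function symbol of arity r contributes N_{k-1}^r new terms at level k: N_k = 5 + N_{k-1}.
N_0 = 5
N_1 = 5 + 5 = 10
Explicitly: 0, 3, 4, 1, 2, f1(0), f1(3), f1(4), f1(1), f1(2).
So |H| = 10.
Each predicate of arity r yields |H|^r ground atoms (one per choice of an r-tuple from H):
  S: 10
Total ground atoms: 10.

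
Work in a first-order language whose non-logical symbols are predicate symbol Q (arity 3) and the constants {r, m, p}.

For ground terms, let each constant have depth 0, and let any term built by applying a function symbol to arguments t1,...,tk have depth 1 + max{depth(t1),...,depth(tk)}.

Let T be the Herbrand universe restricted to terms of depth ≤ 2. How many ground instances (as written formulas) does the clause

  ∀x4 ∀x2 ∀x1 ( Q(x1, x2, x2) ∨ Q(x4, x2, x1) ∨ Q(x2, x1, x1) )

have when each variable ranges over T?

Ground terms of depth ≤ 2:
  With no function symbols every ground term is a constant, so there are exactly 3 ground terms at every depth bound.
  N_0 = 3
  N_1 = 3
  N_2 = 3
  Explicitly: r, m, p.
So there are 3 ground terms available for substitution.
Each of x4, x2, x1 ranges independently over the available ground terms, and distinct assignments produce distinct instances.
Number of ground instances = 3^3 = 27.

27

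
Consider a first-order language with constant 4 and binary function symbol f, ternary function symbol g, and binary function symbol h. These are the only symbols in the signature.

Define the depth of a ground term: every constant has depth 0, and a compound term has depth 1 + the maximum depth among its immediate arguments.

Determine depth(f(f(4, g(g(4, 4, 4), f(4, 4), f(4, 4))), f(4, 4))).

depth(g(4, 4, 4)) = 1 + max(0, 0, 0) = 1
depth(f(4, 4)) = 1 + max(0, 0) = 1
depth(g(g(4, 4, 4), f(4, 4), f(4, 4))) = 1 + max(1, 1, 1) = 2
depth(f(4, g(g(4, 4, 4), f(4, 4), f(4, 4)))) = 1 + max(0, 2) = 3
depth(f(f(4, g(g(4, 4, 4), f(4, 4), f(4, 4))), f(4, 4))) = 1 + max(3, 1) = 4

4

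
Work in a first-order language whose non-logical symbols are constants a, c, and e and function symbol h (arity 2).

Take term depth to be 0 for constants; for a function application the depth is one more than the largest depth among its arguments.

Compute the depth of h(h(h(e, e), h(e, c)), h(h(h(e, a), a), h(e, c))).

depth(h(e, e)) = 1 + max(0, 0) = 1
depth(h(e, c)) = 1 + max(0, 0) = 1
depth(h(h(e, e), h(e, c))) = 1 + max(1, 1) = 2
depth(h(e, a)) = 1 + max(0, 0) = 1
depth(h(h(e, a), a)) = 1 + max(1, 0) = 2
depth(h(h(h(e, a), a), h(e, c))) = 1 + max(2, 1) = 3
depth(h(h(h(e, e), h(e, c)), h(h(h(e, a), a), h(e, c)))) = 1 + max(2, 3) = 4

4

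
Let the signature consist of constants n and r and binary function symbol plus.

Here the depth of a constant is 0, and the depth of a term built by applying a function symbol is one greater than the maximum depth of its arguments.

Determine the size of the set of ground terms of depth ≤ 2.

38

Count level by level. With function symbols plus/2, the terms of depth ≤ k are the 2 constants together with each function applied to depth-≤(k−1) tuples, so N_k = 2 + N_{k-1}^2.
N_0 = 2
N_1 = 2 + 2^2 = 6
N_2 = 2 + 6^2 = 38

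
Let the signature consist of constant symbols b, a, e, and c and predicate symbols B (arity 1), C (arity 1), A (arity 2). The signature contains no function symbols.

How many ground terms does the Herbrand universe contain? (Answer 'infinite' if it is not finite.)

There are no function symbols, so every ground term is one of the 4 constants.
The Herbrand universe is {b, a, e, c}, which is finite with 4 elements.

4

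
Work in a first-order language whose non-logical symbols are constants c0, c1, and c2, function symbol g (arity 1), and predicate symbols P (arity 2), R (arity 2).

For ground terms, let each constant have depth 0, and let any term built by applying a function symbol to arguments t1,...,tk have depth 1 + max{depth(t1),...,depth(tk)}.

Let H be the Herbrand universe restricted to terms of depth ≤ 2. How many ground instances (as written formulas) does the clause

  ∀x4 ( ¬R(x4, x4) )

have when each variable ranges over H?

Ground terms of depth ≤ 2:
  If N_k denotes the number of depth-≤k ground terms, the 3 constants give N_0 = 3, and each function symbol of arity r contributes N_{k-1}^r new terms at level k: N_k = 3 + N_{k-1}.
  N_0 = 3
  N_1 = 3 + 3 = 6
  N_2 = 3 + 6 = 9
So there are 9 ground terms available for substitution.
The variable x4 ranges independently over the available ground terms, and distinct assignments produce distinct instances.
Number of ground instances = 9.

9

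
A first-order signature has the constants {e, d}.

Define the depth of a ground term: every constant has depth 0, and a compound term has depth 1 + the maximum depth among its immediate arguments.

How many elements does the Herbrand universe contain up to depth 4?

With no function symbols every ground term is a constant, so there are exactly 2 ground terms at every depth bound.
N_0 = 2
N_1 = 2
N_2 = 2
N_3 = 2
N_4 = 2

2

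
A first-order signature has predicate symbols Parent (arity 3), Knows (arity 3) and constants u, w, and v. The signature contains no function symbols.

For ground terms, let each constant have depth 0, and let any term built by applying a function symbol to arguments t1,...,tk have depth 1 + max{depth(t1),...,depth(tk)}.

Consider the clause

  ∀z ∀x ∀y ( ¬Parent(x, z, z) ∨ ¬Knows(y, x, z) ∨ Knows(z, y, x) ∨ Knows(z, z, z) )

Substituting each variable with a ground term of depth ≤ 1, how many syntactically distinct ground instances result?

27

Ground terms of depth ≤ 1:
  With no function symbols every ground term is a constant, so there are exactly 3 ground terms at every depth bound.
  N_0 = 3
  N_1 = 3
So there are 3 ground terms available for substitution.
Each of z, x, y ranges independently over the available ground terms, and distinct assignments produce distinct instances.
Number of ground instances = 3^3 = 27.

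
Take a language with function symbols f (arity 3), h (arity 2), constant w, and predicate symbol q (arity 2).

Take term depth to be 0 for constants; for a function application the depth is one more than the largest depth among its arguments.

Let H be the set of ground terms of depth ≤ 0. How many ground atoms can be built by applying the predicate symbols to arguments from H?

1

First count ground terms of depth ≤ 0.
If N_k denotes the number of depth-≤k ground terms, the 1 constant gives N_0 = 1, and each function symbol of arity r contributes N_{k-1}^r new terms at level k: N_k = 1 + N_{k-1}^3 + N_{k-1}^2.
N_0 = 1
So |H| = 1.
A ground atom is a predicate applied to a tuple of terms from H, so the count is the sum over predicates of |H|^arity:
  q: 1^2 = 1
Total ground atoms: 1.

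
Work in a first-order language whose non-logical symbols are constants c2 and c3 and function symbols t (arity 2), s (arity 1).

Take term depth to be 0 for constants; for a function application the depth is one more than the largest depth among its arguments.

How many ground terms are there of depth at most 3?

5552

Write N_k for the number of ground terms of depth ≤ k. A term of depth ≤ k is either a constant or a function symbol applied to arguments of depth ≤ k−1, so N_k = 2 + N_{k-1}^2 + N_{k-1}.
N_0 = 2
N_1 = 2 + 2^2 + 2 = 8
N_2 = 2 + 8^2 + 8 = 74
N_3 = 2 + 74^2 + 74 = 5552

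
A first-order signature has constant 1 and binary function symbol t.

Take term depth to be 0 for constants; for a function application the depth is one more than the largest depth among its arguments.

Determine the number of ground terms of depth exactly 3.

Let N_k count ground terms of depth at most k. Each non-constant term of depth ≤ k is some function symbol applied to depth-≤(k−1) arguments, giving N_k = 1 + N_{k-1}^2.
N_0 = 1
N_1 = 1 + 1^2 = 2
N_2 = 1 + 2^2 = 5
N_3 = 1 + 5^2 = 26
Terms of depth exactly 3: N_3 − N_2 = 26 − 5 = 21.

21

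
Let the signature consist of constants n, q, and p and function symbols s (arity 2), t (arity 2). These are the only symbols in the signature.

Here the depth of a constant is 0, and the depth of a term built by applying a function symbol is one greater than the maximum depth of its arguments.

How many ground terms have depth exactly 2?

Write N_k for the number of ground terms of depth ≤ k. A term of depth ≤ k is either a constant or a function symbol applied to arguments of depth ≤ k−1, so N_k = 3 + N_{k-1}^2 + N_{k-1}^2.
N_0 = 3
N_1 = 3 + 3^2 + 3^2 = 21
N_2 = 3 + 21^2 + 21^2 = 885
Terms of depth exactly 2: N_2 − N_1 = 885 − 21 = 864.

864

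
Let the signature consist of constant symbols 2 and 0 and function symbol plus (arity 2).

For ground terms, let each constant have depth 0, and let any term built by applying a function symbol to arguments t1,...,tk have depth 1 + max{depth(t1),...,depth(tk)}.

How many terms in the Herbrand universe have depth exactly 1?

4

Write N_k for the number of ground terms of depth ≤ k. A term of depth ≤ k is either a constant or a function symbol applied to arguments of depth ≤ k−1, so N_k = 2 + N_{k-1}^2.
N_0 = 2
N_1 = 2 + 2^2 = 6
Terms of depth exactly 1: N_1 − N_0 = 6 − 2 = 4.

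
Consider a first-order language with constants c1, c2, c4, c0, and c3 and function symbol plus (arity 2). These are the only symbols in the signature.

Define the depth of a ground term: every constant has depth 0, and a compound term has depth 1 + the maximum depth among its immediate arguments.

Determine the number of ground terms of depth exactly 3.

818125

Write N_k for the number of ground terms of depth ≤ k. A term of depth ≤ k is either a constant or a function symbol applied to arguments of depth ≤ k−1, so N_k = 5 + N_{k-1}^2.
N_0 = 5
N_1 = 5 + 5^2 = 30
N_2 = 5 + 30^2 = 905
N_3 = 5 + 905^2 = 819030
Terms of depth exactly 3: N_3 − N_2 = 819030 − 905 = 818125.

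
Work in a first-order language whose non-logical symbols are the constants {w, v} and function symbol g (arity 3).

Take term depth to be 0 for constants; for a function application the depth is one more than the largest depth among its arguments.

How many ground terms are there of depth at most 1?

10

Write N_k for the number of ground terms of depth ≤ k. A term of depth ≤ k is either a constant or a function symbol applied to arguments of depth ≤ k−1, so N_k = 2 + N_{k-1}^3.
N_0 = 2
N_1 = 2 + 2^3 = 10
Explicitly: w, v, g(w, w, w), g(w, w, v), g(w, v, w), g(w, v, v), g(v, w, w), g(v, w, v), g(v, v, w), g(v, v, v).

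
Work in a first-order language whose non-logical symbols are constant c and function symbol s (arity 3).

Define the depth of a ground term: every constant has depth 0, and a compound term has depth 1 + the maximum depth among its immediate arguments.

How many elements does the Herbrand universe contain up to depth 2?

9

Let N_k = |{terms of depth ≤ k}|. Then N_0 = 1 and N_k = 1 + N_{k-1}^3 for k ≥ 1 (one summand per function symbol, arity giving the exponent).
N_0 = 1
N_1 = 1 + 1^3 = 2
N_2 = 1 + 2^3 = 9
Explicitly: c, s(c, c, c), s(c, c, s(c, c, c)), s(c, s(c, c, c), c), s(c, s(c, c, c), s(c, c, c)), s(s(c, c, c), c, c), s(s(c, c, c), c, s(c, c, c)), s(s(c, c, c), s(c, c, c), c), s(s(c, c, c), s(c, c, c), s(c, c, c)).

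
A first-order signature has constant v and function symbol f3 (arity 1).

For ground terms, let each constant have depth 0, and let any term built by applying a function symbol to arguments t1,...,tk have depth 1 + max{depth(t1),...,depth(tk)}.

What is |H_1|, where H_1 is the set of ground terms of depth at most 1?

Write N_k for the number of ground terms of depth ≤ k. A term of depth ≤ k is either a constant or a function symbol applied to arguments of depth ≤ k−1, so N_k = 1 + N_{k-1}.
N_0 = 1
N_1 = 1 + 1 = 2
Explicitly: v, f3(v).

2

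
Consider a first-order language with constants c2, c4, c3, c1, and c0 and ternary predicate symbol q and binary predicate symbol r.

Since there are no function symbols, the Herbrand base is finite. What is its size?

150

With no function symbols, the Herbrand universe is just the 5 constants.
Ground atoms per predicate: q: 5^3 = 125, r: 5^2 = 25.
Herbrand base size = 125 + 25 = 150.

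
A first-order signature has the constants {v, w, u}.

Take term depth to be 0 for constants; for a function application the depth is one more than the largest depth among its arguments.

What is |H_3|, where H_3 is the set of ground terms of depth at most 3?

With no function symbols every ground term is a constant, so there are exactly 3 ground terms at every depth bound.
N_0 = 3
N_1 = 3
N_2 = 3
N_3 = 3
Explicitly: v, w, u.

3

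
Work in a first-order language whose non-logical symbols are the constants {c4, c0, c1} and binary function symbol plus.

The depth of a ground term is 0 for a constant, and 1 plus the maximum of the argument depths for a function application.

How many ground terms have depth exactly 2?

135

Write N_k for the number of ground terms of depth ≤ k. A term of depth ≤ k is either a constant or a function symbol applied to arguments of depth ≤ k−1, so N_k = 3 + N_{k-1}^2.
N_0 = 3
N_1 = 3 + 3^2 = 12
N_2 = 3 + 12^2 = 147
Terms of depth exactly 2: N_2 − N_1 = 147 − 12 = 135.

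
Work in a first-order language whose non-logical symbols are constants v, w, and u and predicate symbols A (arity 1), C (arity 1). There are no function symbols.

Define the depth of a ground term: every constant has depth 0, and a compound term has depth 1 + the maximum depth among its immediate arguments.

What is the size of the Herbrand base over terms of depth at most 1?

6

First count ground terms of depth ≤ 1.
With no function symbols every ground term is a constant, so there are exactly 3 ground terms at every depth bound.
N_0 = 3
N_1 = 3
So |H| = 3.
A ground atom is a predicate applied to a tuple of terms from H, so the count is the sum over predicates of |H|^arity:
  A: 3;  C: 3
Total ground atoms: 3 + 3 = 6.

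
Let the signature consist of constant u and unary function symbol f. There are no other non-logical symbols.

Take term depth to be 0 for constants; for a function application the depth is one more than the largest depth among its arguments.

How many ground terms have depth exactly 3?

Count level by level. With function symbols f/1, the terms of depth ≤ k are the 1 constant together with each function applied to depth-≤(k−1) tuples, so N_k = 1 + N_{k-1}.
N_0 = 1
N_1 = 1 + 1 = 2
N_2 = 1 + 2 = 3
N_3 = 1 + 3 = 4
Terms of depth exactly 3: N_3 − N_2 = 4 − 3 = 1.

1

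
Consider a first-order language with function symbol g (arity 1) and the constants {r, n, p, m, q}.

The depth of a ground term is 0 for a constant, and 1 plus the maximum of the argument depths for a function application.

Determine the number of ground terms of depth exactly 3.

5

Let N_k = |{terms of depth ≤ k}|. Then N_0 = 5 and N_k = 5 + N_{k-1} for k ≥ 1 (one summand per function symbol, arity giving the exponent).
N_0 = 5
N_1 = 5 + 5 = 10
N_2 = 5 + 10 = 15
N_3 = 5 + 15 = 20
Terms of depth exactly 3: N_3 − N_2 = 20 − 15 = 5.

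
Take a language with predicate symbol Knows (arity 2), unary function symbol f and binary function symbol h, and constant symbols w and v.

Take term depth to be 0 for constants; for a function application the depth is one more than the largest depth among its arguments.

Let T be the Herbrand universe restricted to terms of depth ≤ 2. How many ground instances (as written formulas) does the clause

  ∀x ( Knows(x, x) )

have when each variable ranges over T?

74

Ground terms of depth ≤ 2:
  Let N_k count ground terms of depth at most k. Each non-constant term of depth ≤ k is some function symbol applied to depth-≤(k−1) arguments, giving N_k = 2 + N_{k-1} + N_{k-1}^2.
  N_0 = 2
  N_1 = 2 + 2 + 2^2 = 8
  N_2 = 2 + 8 + 8^2 = 74
So there are 74 ground terms available for substitution.
The variable x ranges independently over the available ground terms, and distinct assignments produce distinct instances.
Number of ground instances = 74.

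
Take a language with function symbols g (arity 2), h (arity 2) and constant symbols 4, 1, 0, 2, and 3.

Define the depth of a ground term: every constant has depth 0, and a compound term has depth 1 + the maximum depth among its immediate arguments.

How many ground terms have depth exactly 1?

Count level by level. With function symbols g/2, h/2, the terms of depth ≤ k are the 5 constants together with each function applied to depth-≤(k−1) tuples, so N_k = 5 + N_{k-1}^2 + N_{k-1}^2.
N_0 = 5
N_1 = 5 + 5^2 + 5^2 = 55
Terms of depth exactly 1: N_1 − N_0 = 55 − 5 = 50.

50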